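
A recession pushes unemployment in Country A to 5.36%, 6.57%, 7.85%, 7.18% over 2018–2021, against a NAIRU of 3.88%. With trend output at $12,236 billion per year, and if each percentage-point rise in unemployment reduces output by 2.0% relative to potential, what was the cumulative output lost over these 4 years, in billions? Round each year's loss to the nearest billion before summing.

Year 2018: gap = -2.0 × (5.36 - 3.88) = -2.96%, loss ≈ 12236 × 2.96/100 ≈ 362.
Year 2019: gap = -2.0 × (6.57 - 3.88) = -5.38%, loss ≈ 12236 × 5.38/100 ≈ 658.
Year 2020: gap = -2.0 × (7.85 - 3.88) = -7.94%, loss ≈ 12236 × 7.94/100 ≈ 972.
Year 2021: gap = -2.0 × (7.18 - 3.88) = -6.6%, loss ≈ 12236 × 6.6/100 ≈ 808.
Total lost output = 362 + 658 + 972 + 808 = 2800 billion.

$2,800 billion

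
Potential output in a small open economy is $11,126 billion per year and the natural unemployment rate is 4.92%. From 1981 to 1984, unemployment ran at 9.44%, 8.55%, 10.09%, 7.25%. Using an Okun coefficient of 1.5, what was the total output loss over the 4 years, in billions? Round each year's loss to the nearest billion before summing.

Year 1981: gap = -1.5 × (9.44 - 4.92) = -6.78%, loss ≈ 11126 × 6.78/100 ≈ 754.
Year 1982: gap = -1.5 × (8.55 - 4.92) = -5.445%, loss ≈ 11126 × 5.445/100 ≈ 606.
Year 1983: gap = -1.5 × (10.09 - 4.92) = -7.755%, loss ≈ 11126 × 7.755/100 ≈ 863.
Year 1984: gap = -1.5 × (7.25 - 4.92) = -3.495%, loss ≈ 11126 × 3.495/100 ≈ 389.
Total lost output = 754 + 606 + 863 + 389 = 2612 billion.

$2,612 billion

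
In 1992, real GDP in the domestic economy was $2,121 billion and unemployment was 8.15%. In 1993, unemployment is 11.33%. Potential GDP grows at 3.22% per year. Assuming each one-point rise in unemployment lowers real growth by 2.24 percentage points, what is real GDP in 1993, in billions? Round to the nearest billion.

$2,038 billion

Δu = 11.33 - 8.15 = 3.18 points.
Okun's law (growth form): g_Y = g_Y* - β × Δu = 3.22 - 2.24 × (3.18) = 3.22 - 7.1232 = -3.9032%.
Real GDP in the next year = 2121 × (1 - 3.9032/100) = 2121 × 0.960968 ≈ 2038 billion.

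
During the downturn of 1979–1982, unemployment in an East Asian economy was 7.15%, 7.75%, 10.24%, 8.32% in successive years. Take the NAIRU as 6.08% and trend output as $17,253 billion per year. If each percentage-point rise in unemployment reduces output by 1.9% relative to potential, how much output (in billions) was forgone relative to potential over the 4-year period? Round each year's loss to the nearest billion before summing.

$2,996 billion

Year 1979: gap = -1.9 × (7.15 - 6.08) = -2.033%, loss ≈ 17253 × 2.033/100 ≈ 351.
Year 1980: gap = -1.9 × (7.75 - 6.08) = -3.173%, loss ≈ 17253 × 3.173/100 ≈ 547.
Year 1981: gap = -1.9 × (10.24 - 6.08) = -7.904%, loss ≈ 17253 × 7.904/100 ≈ 1364.
Year 1982: gap = -1.9 × (8.32 - 6.08) = -4.256%, loss ≈ 17253 × 4.256/100 ≈ 734.
Total lost output = 351 + 547 + 1364 + 734 = 2996 billion.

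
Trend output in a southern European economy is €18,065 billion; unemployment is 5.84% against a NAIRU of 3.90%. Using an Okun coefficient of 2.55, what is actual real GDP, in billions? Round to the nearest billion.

€17,171 billion

Unemployment gap = 5.84 - 3.9 = 1.94 points, so the output gap is -2.55 × 1.94 = -4.947%.
Actual GDP = 18065 × (1 - 4.947/100) = 18065 × 0.95053 ≈ 17171 billion.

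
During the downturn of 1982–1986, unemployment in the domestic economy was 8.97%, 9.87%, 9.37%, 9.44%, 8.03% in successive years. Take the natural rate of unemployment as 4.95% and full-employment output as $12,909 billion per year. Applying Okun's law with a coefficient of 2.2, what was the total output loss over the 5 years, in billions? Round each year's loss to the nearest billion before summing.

Year 1982: gap = -2.2 × (8.97 - 4.95) = -8.844%, loss ≈ 12909 × 8.844/100 ≈ 1142.
Year 1983: gap = -2.2 × (9.87 - 4.95) = -10.824%, loss ≈ 12909 × 10.824/100 ≈ 1397.
Year 1984: gap = -2.2 × (9.37 - 4.95) = -9.724%, loss ≈ 12909 × 9.724/100 ≈ 1255.
Year 1985: gap = -2.2 × (9.44 - 4.95) = -9.878%, loss ≈ 12909 × 9.878/100 ≈ 1275.
Year 1986: gap = -2.2 × (8.03 - 4.95) = -6.776%, loss ≈ 12909 × 6.776/100 ≈ 875.
Total lost output = 1142 + 1397 + 1255 + 1275 + 875 = 5944 billion.

$5,944 billion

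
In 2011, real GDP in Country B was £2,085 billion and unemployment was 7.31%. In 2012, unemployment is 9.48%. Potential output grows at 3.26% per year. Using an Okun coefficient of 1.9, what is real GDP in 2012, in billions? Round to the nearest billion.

£2,067 billion

Δu = 9.48 - 7.31 = 2.17 points.
Okun's law (growth form): g_Y = g_Y* - β × Δu = 3.26 - 1.9 × (2.17) = 3.26 - 4.123 = -0.863%.
Real GDP in the next year = 2085 × (1 - 0.863/100) = 2085 × 0.99137 ≈ 2067 billion.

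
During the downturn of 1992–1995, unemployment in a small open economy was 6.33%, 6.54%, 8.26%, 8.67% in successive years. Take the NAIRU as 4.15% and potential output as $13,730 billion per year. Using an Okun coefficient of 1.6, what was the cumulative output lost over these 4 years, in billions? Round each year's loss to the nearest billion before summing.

$2,900 billion

Year 1992: gap = -1.6 × (6.33 - 4.15) = -3.488%, loss ≈ 13730 × 3.488/100 ≈ 479.
Year 1993: gap = -1.6 × (6.54 - 4.15) = -3.824%, loss ≈ 13730 × 3.824/100 ≈ 525.
Year 1994: gap = -1.6 × (8.26 - 4.15) = -6.576%, loss ≈ 13730 × 6.576/100 ≈ 903.
Year 1995: gap = -1.6 × (8.67 - 4.15) = -7.232%, loss ≈ 13730 × 7.232/100 ≈ 993.
Total lost output = 479 + 525 + 903 + 993 = 2900 billion.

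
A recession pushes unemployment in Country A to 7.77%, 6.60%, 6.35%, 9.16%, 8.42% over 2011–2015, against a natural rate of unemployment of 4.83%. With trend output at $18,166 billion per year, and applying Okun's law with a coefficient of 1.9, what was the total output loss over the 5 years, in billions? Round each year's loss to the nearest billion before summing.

Year 2011: gap = -1.9 × (7.77 - 4.83) = -5.586%, loss ≈ 18166 × 5.586/100 ≈ 1015.
Year 2012: gap = -1.9 × (6.6 - 4.83) = -3.363%, loss ≈ 18166 × 3.363/100 ≈ 611.
Year 2013: gap = -1.9 × (6.35 - 4.83) = -2.888%, loss ≈ 18166 × 2.888/100 ≈ 525.
Year 2014: gap = -1.9 × (9.16 - 4.83) = -8.227%, loss ≈ 18166 × 8.227/100 ≈ 1495.
Year 2015: gap = -1.9 × (8.42 - 4.83) = -6.821%, loss ≈ 18166 × 6.821/100 ≈ 1239.
Total lost output = 1015 + 611 + 525 + 1495 + 1239 = 4885 billion.

$4,885 billion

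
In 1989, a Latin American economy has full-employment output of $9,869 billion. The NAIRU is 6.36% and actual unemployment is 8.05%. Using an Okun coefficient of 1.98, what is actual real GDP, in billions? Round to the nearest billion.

Unemployment gap = 8.05 - 6.36 = 1.69 points, so the output gap is -1.98 × 1.69 = -3.3462%.
Actual GDP = 9869 × (1 - 3.3462/100) = 9869 × 0.966538 ≈ 9539 billion.

$9,539 billion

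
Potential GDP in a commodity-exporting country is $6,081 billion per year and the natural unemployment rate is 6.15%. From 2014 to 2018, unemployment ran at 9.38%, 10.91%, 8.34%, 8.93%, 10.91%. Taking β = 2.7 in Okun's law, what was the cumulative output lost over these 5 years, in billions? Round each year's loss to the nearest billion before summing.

Year 2014: gap = -2.7 × (9.38 - 6.15) = -8.721%, loss ≈ 6081 × 8.721/100 ≈ 530.
Year 2015: gap = -2.7 × (10.91 - 6.15) = -12.852%, loss ≈ 6081 × 12.852/100 ≈ 782.
Year 2016: gap = -2.7 × (8.34 - 6.15) = -5.913%, loss ≈ 6081 × 5.913/100 ≈ 360.
Year 2017: gap = -2.7 × (8.93 - 6.15) = -7.506%, loss ≈ 6081 × 7.506/100 ≈ 456.
Year 2018: gap = -2.7 × (10.91 - 6.15) = -12.852%, loss ≈ 6081 × 12.852/100 ≈ 782.
Total lost output = 530 + 782 + 360 + 456 + 782 = 2910 billion.

$2,910 billion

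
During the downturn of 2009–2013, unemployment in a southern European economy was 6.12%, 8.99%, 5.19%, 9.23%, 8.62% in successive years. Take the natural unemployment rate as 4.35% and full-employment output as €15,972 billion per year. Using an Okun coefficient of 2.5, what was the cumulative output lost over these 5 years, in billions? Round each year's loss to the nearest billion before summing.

Year 2009: gap = -2.5 × (6.12 - 4.35) = -4.425%, loss ≈ 15972 × 4.425/100 ≈ 707.
Year 2010: gap = -2.5 × (8.99 - 4.35) = -11.6%, loss ≈ 15972 × 11.6/100 ≈ 1853.
Year 2011: gap = -2.5 × (5.19 - 4.35) = -2.1%, loss ≈ 15972 × 2.1/100 ≈ 335.
Year 2012: gap = -2.5 × (9.23 - 4.35) = -12.2%, loss ≈ 15972 × 12.2/100 ≈ 1949.
Year 2013: gap = -2.5 × (8.62 - 4.35) = -10.675%, loss ≈ 15972 × 10.675/100 ≈ 1705.
Total lost output = 707 + 1853 + 335 + 1949 + 1705 = 6549 billion.

€6,549 billion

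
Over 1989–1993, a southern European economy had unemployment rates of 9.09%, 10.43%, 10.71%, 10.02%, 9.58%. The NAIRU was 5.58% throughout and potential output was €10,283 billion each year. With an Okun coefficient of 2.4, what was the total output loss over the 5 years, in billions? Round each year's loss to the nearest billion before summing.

Year 1989: gap = -2.4 × (9.09 - 5.58) = -8.424%, loss ≈ 10283 × 8.424/100 ≈ 866.
Year 1990: gap = -2.4 × (10.43 - 5.58) = -11.64%, loss ≈ 10283 × 11.64/100 ≈ 1197.
Year 1991: gap = -2.4 × (10.71 - 5.58) = -12.312%, loss ≈ 10283 × 12.312/100 ≈ 1266.
Year 1992: gap = -2.4 × (10.02 - 5.58) = -10.656%, loss ≈ 10283 × 10.656/100 ≈ 1096.
Year 1993: gap = -2.4 × (9.58 - 5.58) = -9.6%, loss ≈ 10283 × 9.6/100 ≈ 987.
Total lost output = 866 + 1197 + 1266 + 1096 + 987 = 5412 billion.

€5,412 billion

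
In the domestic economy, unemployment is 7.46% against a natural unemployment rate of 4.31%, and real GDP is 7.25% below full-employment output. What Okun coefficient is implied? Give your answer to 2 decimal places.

β ≈ 2.30

Okun's law: output gap = -β × (u - u*).
-7.25 = -β × (7.46 - 4.31) = -β × 3.15, so β = 7.25/3.15 = 2.30.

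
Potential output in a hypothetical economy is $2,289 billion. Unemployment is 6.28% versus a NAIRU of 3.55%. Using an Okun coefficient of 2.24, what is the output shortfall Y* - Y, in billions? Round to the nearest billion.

Output gap = -2.24 × (6.28 - 3.55) = -2.24 × 2.73 = -6.1152%.
Actual GDP ≈ 2289 × 0.938848 ≈ 2149 billion, so the shortfall is 2289 - 2149 = 140 billion.

$140 billion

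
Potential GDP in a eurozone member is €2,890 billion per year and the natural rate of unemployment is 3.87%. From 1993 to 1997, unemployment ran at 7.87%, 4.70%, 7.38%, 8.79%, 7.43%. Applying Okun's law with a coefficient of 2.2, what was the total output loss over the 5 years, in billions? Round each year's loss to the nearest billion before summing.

Year 1993: gap = -2.2 × (7.87 - 3.87) = -8.8%, loss ≈ 2890 × 8.8/100 ≈ 254.
Year 1994: gap = -2.2 × (4.7 - 3.87) = -1.826%, loss ≈ 2890 × 1.826/100 ≈ 53.
Year 1995: gap = -2.2 × (7.38 - 3.87) = -7.722%, loss ≈ 2890 × 7.722/100 ≈ 223.
Year 1996: gap = -2.2 × (8.79 - 3.87) = -10.824%, loss ≈ 2890 × 10.824/100 ≈ 313.
Year 1997: gap = -2.2 × (7.43 - 3.87) = -7.832%, loss ≈ 2890 × 7.832/100 ≈ 226.
Total lost output = 254 + 53 + 223 + 313 + 226 = 1069 billion.

€1,069 billion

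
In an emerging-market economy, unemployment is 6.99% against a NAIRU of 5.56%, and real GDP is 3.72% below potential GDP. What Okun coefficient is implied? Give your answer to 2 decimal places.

β ≈ 2.60

Okun's law: output gap = -β × (u - u*).
-3.72 = -β × (6.99 - 5.56) = -β × 1.43, so β = 3.72/1.43 = 2.60.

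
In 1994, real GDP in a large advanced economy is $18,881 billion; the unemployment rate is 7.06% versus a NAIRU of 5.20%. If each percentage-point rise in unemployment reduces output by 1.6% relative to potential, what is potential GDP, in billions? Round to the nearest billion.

Unemployment gap = 7.06 - 5.2 = 1.86 points, so output gap = -1.6 × 1.86 = -2.976%.
Since Y = Y* × (1 + gap/100), Y* = 18881/0.97024 ≈ 19460 billion.

$19,460 billion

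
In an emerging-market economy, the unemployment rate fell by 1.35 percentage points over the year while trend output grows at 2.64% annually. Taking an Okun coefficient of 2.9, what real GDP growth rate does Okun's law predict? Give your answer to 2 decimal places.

6.56%

Growth-rate Okun's law: g_Y = g_Y* - β × Δu.
g_Y = 2.64 - 2.9 × (-1.35) = 2.64 + 3.915 = 6.555%, i.e. 6.56% to 2 d.p.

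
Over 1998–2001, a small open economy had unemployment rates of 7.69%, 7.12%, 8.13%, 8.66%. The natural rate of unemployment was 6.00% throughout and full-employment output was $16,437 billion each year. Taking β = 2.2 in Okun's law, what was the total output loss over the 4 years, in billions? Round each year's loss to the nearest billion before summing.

Year 1998: gap = -2.2 × (7.69 - 6) = -3.718%, loss ≈ 16437 × 3.718/100 ≈ 611.
Year 1999: gap = -2.2 × (7.12 - 6) = -2.464%, loss ≈ 16437 × 2.464/100 ≈ 405.
Year 2000: gap = -2.2 × (8.13 - 6) = -4.686%, loss ≈ 16437 × 4.686/100 ≈ 770.
Year 2001: gap = -2.2 × (8.66 - 6) = -5.852%, loss ≈ 16437 × 5.852/100 ≈ 962.
Total lost output = 611 + 405 + 770 + 962 = 2748 billion.

$2,748 billion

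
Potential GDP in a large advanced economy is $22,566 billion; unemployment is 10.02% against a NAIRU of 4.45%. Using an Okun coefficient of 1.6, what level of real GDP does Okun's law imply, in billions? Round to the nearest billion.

$20,555 billion

Unemployment gap = 10.02 - 4.45 = 5.57 points, so the output gap is -1.6 × 5.57 = -8.912%.
Actual GDP = 22566 × (1 - 8.912/100) = 22566 × 0.91088 ≈ 20555 billion.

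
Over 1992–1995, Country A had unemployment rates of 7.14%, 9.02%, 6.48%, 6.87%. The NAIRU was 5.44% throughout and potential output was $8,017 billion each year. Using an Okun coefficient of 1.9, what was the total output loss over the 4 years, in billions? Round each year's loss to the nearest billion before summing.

$1,180 billion

Year 1992: gap = -1.9 × (7.14 - 5.44) = -3.23%, loss ≈ 8017 × 3.23/100 ≈ 259.
Year 1993: gap = -1.9 × (9.02 - 5.44) = -6.802%, loss ≈ 8017 × 6.802/100 ≈ 545.
Year 1994: gap = -1.9 × (6.48 - 5.44) = -1.976%, loss ≈ 8017 × 1.976/100 ≈ 158.
Year 1995: gap = -1.9 × (6.87 - 5.44) = -2.717%, loss ≈ 8017 × 2.717/100 ≈ 218.
Total lost output = 259 + 545 + 158 + 218 = 1180 billion.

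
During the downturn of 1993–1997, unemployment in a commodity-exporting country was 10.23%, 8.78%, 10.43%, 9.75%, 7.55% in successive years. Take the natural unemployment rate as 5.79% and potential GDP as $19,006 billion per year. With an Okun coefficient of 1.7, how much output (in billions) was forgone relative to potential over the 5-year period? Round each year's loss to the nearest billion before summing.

$5,748 billion

Year 1993: gap = -1.7 × (10.23 - 5.79) = -7.548%, loss ≈ 19006 × 7.548/100 ≈ 1435.
Year 1994: gap = -1.7 × (8.78 - 5.79) = -5.083%, loss ≈ 19006 × 5.083/100 ≈ 966.
Year 1995: gap = -1.7 × (10.43 - 5.79) = -7.888%, loss ≈ 19006 × 7.888/100 ≈ 1499.
Year 1996: gap = -1.7 × (9.75 - 5.79) = -6.732%, loss ≈ 19006 × 6.732/100 ≈ 1279.
Year 1997: gap = -1.7 × (7.55 - 5.79) = -2.992%, loss ≈ 19006 × 2.992/100 ≈ 569.
Total lost output = 1435 + 966 + 1499 + 1279 + 569 = 5748 billion.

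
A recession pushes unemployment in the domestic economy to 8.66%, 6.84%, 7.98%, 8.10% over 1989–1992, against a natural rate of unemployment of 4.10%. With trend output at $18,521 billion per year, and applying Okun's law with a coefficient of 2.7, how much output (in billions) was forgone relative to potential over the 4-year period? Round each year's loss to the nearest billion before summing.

$7,590 billion

Year 1989: gap = -2.7 × (8.66 - 4.1) = -12.312%, loss ≈ 18521 × 12.312/100 ≈ 2280.
Year 1990: gap = -2.7 × (6.84 - 4.1) = -7.398%, loss ≈ 18521 × 7.398/100 ≈ 1370.
Year 1991: gap = -2.7 × (7.98 - 4.1) = -10.476%, loss ≈ 18521 × 10.476/100 ≈ 1940.
Year 1992: gap = -2.7 × (8.1 - 4.1) = -10.8%, loss ≈ 18521 × 10.8/100 ≈ 2000.
Total lost output = 2280 + 1370 + 1940 + 2000 = 7590 billion.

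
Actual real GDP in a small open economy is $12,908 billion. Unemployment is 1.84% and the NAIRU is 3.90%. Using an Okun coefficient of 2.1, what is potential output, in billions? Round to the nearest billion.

Unemployment gap = 1.84 - 3.9 = -2.06 points, so output gap = -2.1 × (-2.06) = 4.326%.
Since Y = Y* × (1 + gap/100), Y* = 12908/1.04326 ≈ 12373 billion.

$12,373 billion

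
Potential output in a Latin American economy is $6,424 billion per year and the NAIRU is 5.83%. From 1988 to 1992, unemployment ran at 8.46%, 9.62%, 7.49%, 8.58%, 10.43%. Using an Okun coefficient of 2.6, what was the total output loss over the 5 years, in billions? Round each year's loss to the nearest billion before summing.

Year 1988: gap = -2.6 × (8.46 - 5.83) = -6.838%, loss ≈ 6424 × 6.838/100 ≈ 439.
Year 1989: gap = -2.6 × (9.62 - 5.83) = -9.854%, loss ≈ 6424 × 9.854/100 ≈ 633.
Year 1990: gap = -2.6 × (7.49 - 5.83) = -4.316%, loss ≈ 6424 × 4.316/100 ≈ 277.
Year 1991: gap = -2.6 × (8.58 - 5.83) = -7.15%, loss ≈ 6424 × 7.15/100 ≈ 459.
Year 1992: gap = -2.6 × (10.43 - 5.83) = -11.96%, loss ≈ 6424 × 11.96/100 ≈ 768.
Total lost output = 439 + 633 + 277 + 459 + 768 = 2576 billion.

$2,576 billion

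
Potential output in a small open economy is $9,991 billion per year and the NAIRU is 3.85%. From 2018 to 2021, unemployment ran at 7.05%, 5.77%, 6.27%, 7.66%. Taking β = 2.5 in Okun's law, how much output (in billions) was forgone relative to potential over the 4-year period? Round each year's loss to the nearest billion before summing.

Year 2018: gap = -2.5 × (7.05 - 3.85) = -8%, loss ≈ 9991 × 8/100 ≈ 799.
Year 2019: gap = -2.5 × (5.77 - 3.85) = -4.8%, loss ≈ 9991 × 4.8/100 ≈ 480.
Year 2020: gap = -2.5 × (6.27 - 3.85) = -6.05%, loss ≈ 9991 × 6.05/100 ≈ 604.
Year 2021: gap = -2.5 × (7.66 - 3.85) = -9.525%, loss ≈ 9991 × 9.525/100 ≈ 952.
Total lost output = 799 + 480 + 604 + 952 = 2835 billion.

$2,835 billion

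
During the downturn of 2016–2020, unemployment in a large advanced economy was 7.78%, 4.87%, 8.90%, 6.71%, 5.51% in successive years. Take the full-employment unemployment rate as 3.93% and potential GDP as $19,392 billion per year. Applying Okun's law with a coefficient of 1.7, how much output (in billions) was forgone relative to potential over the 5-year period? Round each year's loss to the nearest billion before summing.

$4,654 billion

Year 2016: gap = -1.7 × (7.78 - 3.93) = -6.545%, loss ≈ 19392 × 6.545/100 ≈ 1269.
Year 2017: gap = -1.7 × (4.87 - 3.93) = -1.598%, loss ≈ 19392 × 1.598/100 ≈ 310.
Year 2018: gap = -1.7 × (8.9 - 3.93) = -8.449%, loss ≈ 19392 × 8.449/100 ≈ 1638.
Year 2019: gap = -1.7 × (6.71 - 3.93) = -4.726%, loss ≈ 19392 × 4.726/100 ≈ 916.
Year 2020: gap = -1.7 × (5.51 - 3.93) = -2.686%, loss ≈ 19392 × 2.686/100 ≈ 521.
Total lost output = 1269 + 310 + 1638 + 916 + 521 = 4654 billion.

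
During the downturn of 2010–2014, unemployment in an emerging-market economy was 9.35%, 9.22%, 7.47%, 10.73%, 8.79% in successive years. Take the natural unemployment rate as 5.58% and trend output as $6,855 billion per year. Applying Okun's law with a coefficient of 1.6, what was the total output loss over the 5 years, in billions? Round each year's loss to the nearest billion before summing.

Year 2010: gap = -1.6 × (9.35 - 5.58) = -6.032%, loss ≈ 6855 × 6.032/100 ≈ 413.
Year 2011: gap = -1.6 × (9.22 - 5.58) = -5.824%, loss ≈ 6855 × 5.824/100 ≈ 399.
Year 2012: gap = -1.6 × (7.47 - 5.58) = -3.024%, loss ≈ 6855 × 3.024/100 ≈ 207.
Year 2013: gap = -1.6 × (10.73 - 5.58) = -8.24%, loss ≈ 6855 × 8.24/100 ≈ 565.
Year 2014: gap = -1.6 × (8.79 - 5.58) = -5.136%, loss ≈ 6855 × 5.136/100 ≈ 352.
Total lost output = 413 + 399 + 207 + 565 + 352 = 1936 billion.

$1,936 billion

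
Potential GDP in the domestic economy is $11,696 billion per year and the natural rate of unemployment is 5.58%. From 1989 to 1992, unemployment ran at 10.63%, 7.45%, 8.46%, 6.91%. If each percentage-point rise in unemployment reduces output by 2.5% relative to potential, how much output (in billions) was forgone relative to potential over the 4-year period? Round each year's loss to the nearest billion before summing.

$3,255 billion

Year 1989: gap = -2.5 × (10.63 - 5.58) = -12.625%, loss ≈ 11696 × 12.625/100 ≈ 1477.
Year 1990: gap = -2.5 × (7.45 - 5.58) = -4.675%, loss ≈ 11696 × 4.675/100 ≈ 547.
Year 1991: gap = -2.5 × (8.46 - 5.58) = -7.2%, loss ≈ 11696 × 7.2/100 ≈ 842.
Year 1992: gap = -2.5 × (6.91 - 5.58) = -3.325%, loss ≈ 11696 × 3.325/100 ≈ 389.
Total lost output = 1477 + 547 + 842 + 389 = 3255 billion.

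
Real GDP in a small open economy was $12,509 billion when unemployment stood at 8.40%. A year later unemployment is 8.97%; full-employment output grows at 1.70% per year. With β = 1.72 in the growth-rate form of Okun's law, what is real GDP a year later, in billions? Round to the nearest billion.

$12,599 billion

Δu = 8.97 - 8.4 = 0.57 points.
Okun's law (growth form): g_Y = g_Y* - β × Δu = 1.70 - 1.72 × (0.57) = 1.7 - 0.9804 = 0.7196%.
Real GDP in the next year = 12509 × (1 + 0.7196/100) = 12509 × 1.007196 ≈ 12599 billion.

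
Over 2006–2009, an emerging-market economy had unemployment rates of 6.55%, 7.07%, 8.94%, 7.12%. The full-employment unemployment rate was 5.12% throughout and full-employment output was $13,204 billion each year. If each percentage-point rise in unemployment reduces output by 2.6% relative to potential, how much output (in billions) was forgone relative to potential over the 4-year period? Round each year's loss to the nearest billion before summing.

$3,158 billion

Year 2006: gap = -2.6 × (6.55 - 5.12) = -3.718%, loss ≈ 13204 × 3.718/100 ≈ 491.
Year 2007: gap = -2.6 × (7.07 - 5.12) = -5.07%, loss ≈ 13204 × 5.07/100 ≈ 669.
Year 2008: gap = -2.6 × (8.94 - 5.12) = -9.932%, loss ≈ 13204 × 9.932/100 ≈ 1311.
Year 2009: gap = -2.6 × (7.12 - 5.12) = -5.2%, loss ≈ 13204 × 5.2/100 ≈ 687.
Total lost output = 491 + 669 + 1311 + 687 = 3158 billion.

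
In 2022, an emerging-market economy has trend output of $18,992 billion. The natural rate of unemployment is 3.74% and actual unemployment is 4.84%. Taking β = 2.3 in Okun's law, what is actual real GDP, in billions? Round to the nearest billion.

$18,512 billion

Unemployment gap = 4.84 - 3.74 = 1.1 points, so the output gap is -2.3 × 1.1 = -2.53%.
Actual GDP = 18992 × (1 - 2.53/100) = 18992 × 0.9747 ≈ 18512 billion.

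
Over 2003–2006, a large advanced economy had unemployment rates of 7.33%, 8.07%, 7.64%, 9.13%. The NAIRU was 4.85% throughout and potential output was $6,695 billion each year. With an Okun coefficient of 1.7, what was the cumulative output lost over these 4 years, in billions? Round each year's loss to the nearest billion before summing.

$1,453 billion

Year 2003: gap = -1.7 × (7.33 - 4.85) = -4.216%, loss ≈ 6695 × 4.216/100 ≈ 282.
Year 2004: gap = -1.7 × (8.07 - 4.85) = -5.474%, loss ≈ 6695 × 5.474/100 ≈ 366.
Year 2005: gap = -1.7 × (7.64 - 4.85) = -4.743%, loss ≈ 6695 × 4.743/100 ≈ 318.
Year 2006: gap = -1.7 × (9.13 - 4.85) = -7.276%, loss ≈ 6695 × 7.276/100 ≈ 487.
Total lost output = 282 + 366 + 318 + 487 = 1453 billion.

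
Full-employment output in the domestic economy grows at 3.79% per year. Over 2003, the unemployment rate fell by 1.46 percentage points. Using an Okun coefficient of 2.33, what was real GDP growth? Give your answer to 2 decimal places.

7.19%

Growth-rate Okun's law: g_Y = g_Y* - β × Δu.
g_Y = 3.79 - 2.33 × (-1.46) = 3.79 + 3.4018 = 7.1918%, i.e. 7.19% to 2 d.p.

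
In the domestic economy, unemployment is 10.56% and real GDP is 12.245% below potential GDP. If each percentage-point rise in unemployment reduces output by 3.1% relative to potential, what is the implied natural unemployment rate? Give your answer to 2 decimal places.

6.61%

From Okun's law, u - u* = -(output gap)/β = -(-12.245)/3.1 = 3.95 points.
So u* = 10.56 - 3.95 = 6.61%.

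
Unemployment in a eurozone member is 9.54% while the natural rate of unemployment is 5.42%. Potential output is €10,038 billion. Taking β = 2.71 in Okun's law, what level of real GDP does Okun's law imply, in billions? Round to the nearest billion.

€8,917 billion

Unemployment gap = 9.54 - 5.42 = 4.12 points, so the output gap is -2.71 × 4.12 = -11.1652%.
Actual GDP = 10038 × (1 - 11.1652/100) = 10038 × 0.888348 ≈ 8917 billion.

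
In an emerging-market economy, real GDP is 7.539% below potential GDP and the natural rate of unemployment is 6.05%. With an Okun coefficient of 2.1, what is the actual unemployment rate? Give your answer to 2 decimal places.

From Okun's law, u - u* = -(output gap)/β = -(-7.539)/2.1 = 3.59 points.
So u = 6.05 + 3.59 = 9.64%.

9.64%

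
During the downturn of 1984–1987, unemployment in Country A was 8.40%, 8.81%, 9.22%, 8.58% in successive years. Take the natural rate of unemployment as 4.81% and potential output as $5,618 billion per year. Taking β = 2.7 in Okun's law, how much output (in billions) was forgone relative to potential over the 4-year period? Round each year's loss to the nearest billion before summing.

$2,393 billion

Year 1984: gap = -2.7 × (8.4 - 4.81) = -9.693%, loss ≈ 5618 × 9.693/100 ≈ 545.
Year 1985: gap = -2.7 × (8.81 - 4.81) = -10.8%, loss ≈ 5618 × 10.8/100 ≈ 607.
Year 1986: gap = -2.7 × (9.22 - 4.81) = -11.907%, loss ≈ 5618 × 11.907/100 ≈ 669.
Year 1987: gap = -2.7 × (8.58 - 4.81) = -10.179%, loss ≈ 5618 × 10.179/100 ≈ 572.
Total lost output = 545 + 607 + 669 + 572 = 2393 billion.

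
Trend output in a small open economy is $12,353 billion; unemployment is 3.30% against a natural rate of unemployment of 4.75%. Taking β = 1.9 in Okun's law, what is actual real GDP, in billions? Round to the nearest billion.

$12,693 billion

Unemployment gap = 3.3 - 4.75 = -1.45 points, so the output gap is -1.9 × (-1.45) = 2.755%.
Actual GDP = 12353 × (1 + 2.755/100) = 12353 × 1.02755 ≈ 12693 billion.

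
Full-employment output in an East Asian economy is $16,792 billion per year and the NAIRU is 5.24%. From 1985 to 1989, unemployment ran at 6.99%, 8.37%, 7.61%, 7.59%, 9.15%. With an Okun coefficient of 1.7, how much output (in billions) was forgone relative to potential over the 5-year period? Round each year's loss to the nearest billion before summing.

Year 1985: gap = -1.7 × (6.99 - 5.24) = -2.975%, loss ≈ 16792 × 2.975/100 ≈ 500.
Year 1986: gap = -1.7 × (8.37 - 5.24) = -5.321%, loss ≈ 16792 × 5.321/100 ≈ 894.
Year 1987: gap = -1.7 × (7.61 - 5.24) = -4.029%, loss ≈ 16792 × 4.029/100 ≈ 677.
Year 1988: gap = -1.7 × (7.59 - 5.24) = -3.995%, loss ≈ 16792 × 3.995/100 ≈ 671.
Year 1989: gap = -1.7 × (9.15 - 5.24) = -6.647%, loss ≈ 16792 × 6.647/100 ≈ 1116.
Total lost output = 500 + 894 + 677 + 671 + 1116 = 3858 billion.

$3,858 billion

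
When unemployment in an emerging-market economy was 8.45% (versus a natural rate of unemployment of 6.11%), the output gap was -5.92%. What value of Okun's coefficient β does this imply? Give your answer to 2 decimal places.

Okun's law: output gap = -β × (u - u*).
-5.92 = -β × (8.45 - 6.11) = -β × 2.34, so β = 5.92/2.34 = 2.53.

β ≈ 2.53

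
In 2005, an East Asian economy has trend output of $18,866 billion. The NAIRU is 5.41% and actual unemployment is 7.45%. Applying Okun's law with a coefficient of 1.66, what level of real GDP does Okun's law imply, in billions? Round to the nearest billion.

$18,227 billion

Unemployment gap = 7.45 - 5.41 = 2.04 points, so the output gap is -1.66 × 2.04 = -3.3864%.
Actual GDP = 18866 × (1 - 3.3864/100) = 18866 × 0.966136 ≈ 18227 billion.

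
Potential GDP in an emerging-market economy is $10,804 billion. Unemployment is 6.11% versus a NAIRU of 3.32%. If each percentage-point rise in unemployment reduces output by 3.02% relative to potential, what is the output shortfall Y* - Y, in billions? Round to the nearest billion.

Output gap = -3.02 × (6.11 - 3.32) = -3.02 × 2.79 = -8.4258%.
Actual GDP ≈ 10804 × 0.915742 ≈ 9894 billion, so the shortfall is 10804 - 9894 = 910 billion.

$910 billion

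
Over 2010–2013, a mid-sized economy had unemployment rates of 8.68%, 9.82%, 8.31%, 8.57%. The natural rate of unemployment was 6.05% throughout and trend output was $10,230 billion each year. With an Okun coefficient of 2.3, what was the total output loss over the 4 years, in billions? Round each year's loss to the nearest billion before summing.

$2,631 billion

Year 2010: gap = -2.3 × (8.68 - 6.05) = -6.049%, loss ≈ 10230 × 6.049/100 ≈ 619.
Year 2011: gap = -2.3 × (9.82 - 6.05) = -8.671%, loss ≈ 10230 × 8.671/100 ≈ 887.
Year 2012: gap = -2.3 × (8.31 - 6.05) = -5.198%, loss ≈ 10230 × 5.198/100 ≈ 532.
Year 2013: gap = -2.3 × (8.57 - 6.05) = -5.796%, loss ≈ 10230 × 5.796/100 ≈ 593.
Total lost output = 619 + 887 + 532 + 593 = 2631 billion.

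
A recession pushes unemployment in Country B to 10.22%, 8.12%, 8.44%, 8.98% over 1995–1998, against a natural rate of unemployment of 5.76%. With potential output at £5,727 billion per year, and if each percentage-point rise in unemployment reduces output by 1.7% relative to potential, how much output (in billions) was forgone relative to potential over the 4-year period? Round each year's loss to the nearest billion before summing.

Year 1995: gap = -1.7 × (10.22 - 5.76) = -7.582%, loss ≈ 5727 × 7.582/100 ≈ 434.
Year 1996: gap = -1.7 × (8.12 - 5.76) = -4.012%, loss ≈ 5727 × 4.012/100 ≈ 230.
Year 1997: gap = -1.7 × (8.44 - 5.76) = -4.556%, loss ≈ 5727 × 4.556/100 ≈ 261.
Year 1998: gap = -1.7 × (8.98 - 5.76) = -5.474%, loss ≈ 5727 × 5.474/100 ≈ 313.
Total lost output = 434 + 230 + 261 + 313 = 1238 billion.

£1,238 billion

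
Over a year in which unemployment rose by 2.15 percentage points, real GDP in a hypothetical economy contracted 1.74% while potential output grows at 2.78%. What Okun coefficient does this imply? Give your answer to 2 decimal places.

Growth form: g_Y = g_Y* - β × Δu, so β = (g_Y* - g_Y)/Δu.
β = (2.78 + 1.74)/2.15 = 4.52/2.15 = 2.10.

β ≈ 2.10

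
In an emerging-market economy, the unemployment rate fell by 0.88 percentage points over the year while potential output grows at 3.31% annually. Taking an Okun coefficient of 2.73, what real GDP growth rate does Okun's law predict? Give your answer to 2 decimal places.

Growth-rate Okun's law: g_Y = g_Y* - β × Δu.
g_Y = 3.31 - 2.73 × (-0.88) = 3.31 + 2.4024 = 5.7124%, i.e. 5.71% to 2 d.p.

5.71%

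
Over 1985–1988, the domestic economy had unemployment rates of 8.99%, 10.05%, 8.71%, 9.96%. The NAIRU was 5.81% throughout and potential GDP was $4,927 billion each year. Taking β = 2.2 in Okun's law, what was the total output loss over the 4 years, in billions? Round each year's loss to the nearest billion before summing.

Year 1985: gap = -2.2 × (8.99 - 5.81) = -6.996%, loss ≈ 4927 × 6.996/100 ≈ 345.
Year 1986: gap = -2.2 × (10.05 - 5.81) = -9.328%, loss ≈ 4927 × 9.328/100 ≈ 460.
Year 1987: gap = -2.2 × (8.71 - 5.81) = -6.38%, loss ≈ 4927 × 6.38/100 ≈ 314.
Year 1988: gap = -2.2 × (9.96 - 5.81) = -9.13%, loss ≈ 4927 × 9.13/100 ≈ 450.
Total lost output = 345 + 460 + 314 + 450 = 1569 billion.

$1,569 billion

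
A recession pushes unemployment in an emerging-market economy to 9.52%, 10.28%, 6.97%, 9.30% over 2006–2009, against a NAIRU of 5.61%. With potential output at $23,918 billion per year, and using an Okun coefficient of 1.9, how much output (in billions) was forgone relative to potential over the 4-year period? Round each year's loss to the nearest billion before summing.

Year 2006: gap = -1.9 × (9.52 - 5.61) = -7.429%, loss ≈ 23918 × 7.429/100 ≈ 1777.
Year 2007: gap = -1.9 × (10.28 - 5.61) = -8.873%, loss ≈ 23918 × 8.873/100 ≈ 2122.
Year 2008: gap = -1.9 × (6.97 - 5.61) = -2.584%, loss ≈ 23918 × 2.584/100 ≈ 618.
Year 2009: gap = -1.9 × (9.3 - 5.61) = -7.011%, loss ≈ 23918 × 7.011/100 ≈ 1677.
Total lost output = 1777 + 2122 + 618 + 1677 = 6194 billion.

$6,194 billion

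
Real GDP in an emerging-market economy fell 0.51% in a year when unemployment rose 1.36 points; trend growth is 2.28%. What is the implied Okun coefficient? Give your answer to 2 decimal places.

β ≈ 2.05

Growth form: g_Y = g_Y* - β × Δu, so β = (g_Y* - g_Y)/Δu.
β = (2.28 + 0.51)/1.36 = 2.79/1.36 = 2.05.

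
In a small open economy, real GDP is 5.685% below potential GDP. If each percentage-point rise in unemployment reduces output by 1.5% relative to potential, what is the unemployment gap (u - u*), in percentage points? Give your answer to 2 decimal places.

Okun's law: output gap = -β × (u - u*), so u - u* = -(output gap)/β.
u - u* = -(-5.685)/1.5 = 3.79 percentage points.

3.79 percentage points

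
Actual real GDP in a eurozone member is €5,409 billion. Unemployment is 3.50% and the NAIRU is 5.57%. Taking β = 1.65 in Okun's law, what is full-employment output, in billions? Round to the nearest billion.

€5,230 billion

Unemployment gap = 3.5 - 5.57 = -2.07 points, so output gap = -1.65 × (-2.07) = 3.4155%.
Since Y = Y* × (1 + gap/100), Y* = 5409/1.034155 ≈ 5230 billion.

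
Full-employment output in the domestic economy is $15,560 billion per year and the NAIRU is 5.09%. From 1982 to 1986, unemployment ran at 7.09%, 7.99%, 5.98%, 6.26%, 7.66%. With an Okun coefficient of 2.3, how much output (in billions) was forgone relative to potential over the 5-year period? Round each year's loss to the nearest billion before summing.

Year 1982: gap = -2.3 × (7.09 - 5.09) = -4.6%, loss ≈ 15560 × 4.6/100 ≈ 716.
Year 1983: gap = -2.3 × (7.99 - 5.09) = -6.67%, loss ≈ 15560 × 6.67/100 ≈ 1038.
Year 1984: gap = -2.3 × (5.98 - 5.09) = -2.047%, loss ≈ 15560 × 2.047/100 ≈ 319.
Year 1985: gap = -2.3 × (6.26 - 5.09) = -2.691%, loss ≈ 15560 × 2.691/100 ≈ 419.
Year 1986: gap = -2.3 × (7.66 - 5.09) = -5.911%, loss ≈ 15560 × 5.911/100 ≈ 920.
Total lost output = 716 + 1038 + 319 + 419 + 920 = 3412 billion.

$3,412 billion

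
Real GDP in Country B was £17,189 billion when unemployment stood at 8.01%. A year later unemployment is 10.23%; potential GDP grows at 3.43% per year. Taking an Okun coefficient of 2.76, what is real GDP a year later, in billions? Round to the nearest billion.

Δu = 10.23 - 8.01 = 2.22 points.
Okun's law (growth form): g_Y = g_Y* - β × Δu = 3.43 - 2.76 × (2.22) = 3.43 - 6.1272 = -2.6972%.
Real GDP in the next year = 17189 × (1 - 2.6972/100) = 17189 × 0.973028 ≈ 16725 billion.

£16,725 billion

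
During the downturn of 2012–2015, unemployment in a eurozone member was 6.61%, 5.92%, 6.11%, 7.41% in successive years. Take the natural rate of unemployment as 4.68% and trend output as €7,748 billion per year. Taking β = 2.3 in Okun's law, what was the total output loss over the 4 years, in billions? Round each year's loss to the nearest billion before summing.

€1,306 billion

Year 2012: gap = -2.3 × (6.61 - 4.68) = -4.439%, loss ≈ 7748 × 4.439/100 ≈ 344.
Year 2013: gap = -2.3 × (5.92 - 4.68) = -2.852%, loss ≈ 7748 × 2.852/100 ≈ 221.
Year 2014: gap = -2.3 × (6.11 - 4.68) = -3.289%, loss ≈ 7748 × 3.289/100 ≈ 255.
Year 2015: gap = -2.3 × (7.41 - 4.68) = -6.279%, loss ≈ 7748 × 6.279/100 ≈ 486.
Total lost output = 344 + 221 + 255 + 486 = 1306 billion.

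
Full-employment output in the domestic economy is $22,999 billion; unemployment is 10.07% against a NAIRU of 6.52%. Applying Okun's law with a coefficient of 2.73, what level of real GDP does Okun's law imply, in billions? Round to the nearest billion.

Unemployment gap = 10.07 - 6.52 = 3.55 points, so the output gap is -2.73 × 3.55 = -9.6915%.
Actual GDP = 22999 × (1 - 9.6915/100) = 22999 × 0.903085 ≈ 20770 billion.

$20,770 billion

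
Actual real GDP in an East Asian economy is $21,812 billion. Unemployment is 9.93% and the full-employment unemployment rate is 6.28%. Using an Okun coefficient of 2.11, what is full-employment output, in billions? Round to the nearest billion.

$23,632 billion

Unemployment gap = 9.93 - 6.28 = 3.65 points, so output gap = -2.11 × 3.65 = -7.7015%.
Since Y = Y* × (1 + gap/100), Y* = 21812/0.922985 ≈ 23632 billion.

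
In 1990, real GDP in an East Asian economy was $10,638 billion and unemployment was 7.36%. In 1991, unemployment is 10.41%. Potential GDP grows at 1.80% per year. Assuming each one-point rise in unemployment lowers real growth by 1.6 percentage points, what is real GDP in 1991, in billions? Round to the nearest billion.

$10,310 billion

Δu = 10.41 - 7.36 = 3.05 points.
Okun's law (growth form): g_Y = g_Y* - β × Δu = 1.80 - 1.6 × (3.05) = 1.8 - 4.88 = -3.08%.
Real GDP in the next year = 10638 × (1 - 3.08/100) = 10638 × 0.9692 ≈ 10310 billion.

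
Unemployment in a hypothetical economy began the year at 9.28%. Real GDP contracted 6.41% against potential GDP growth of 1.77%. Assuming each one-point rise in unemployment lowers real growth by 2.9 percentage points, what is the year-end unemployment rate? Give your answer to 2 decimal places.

12.10%

Growth-rate Okun's law: g_Y = g_Y* - β × Δu, so Δu = (g_Y* - g_Y)/β.
Δu = (1.77 + 6.41)/2.9 = 8.18/2.9 = 2.82 percentage points.
Year-end unemployment = 9.28 + 2.82 = 12.10%.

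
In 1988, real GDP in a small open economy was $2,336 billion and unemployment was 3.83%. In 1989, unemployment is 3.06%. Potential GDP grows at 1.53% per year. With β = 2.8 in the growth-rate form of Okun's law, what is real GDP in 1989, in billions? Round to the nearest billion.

Δu = 3.06 - 3.83 = -0.77 points.
Okun's law (growth form): g_Y = g_Y* - β × Δu = 1.53 - 2.8 × (-0.77) = 1.53 + 2.156 = 3.686%.
Real GDP in the next year = 2336 × (1 + 3.686/100) = 2336 × 1.03686 ≈ 2422 billion.

$2,422 billion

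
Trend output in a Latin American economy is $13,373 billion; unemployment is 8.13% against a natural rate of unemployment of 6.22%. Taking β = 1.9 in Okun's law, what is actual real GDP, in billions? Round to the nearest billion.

Unemployment gap = 8.13 - 6.22 = 1.91 points, so the output gap is -1.9 × 1.91 = -3.629%.
Actual GDP = 13373 × (1 - 3.629/100) = 13373 × 0.96371 ≈ 12888 billion.

$12,888 billion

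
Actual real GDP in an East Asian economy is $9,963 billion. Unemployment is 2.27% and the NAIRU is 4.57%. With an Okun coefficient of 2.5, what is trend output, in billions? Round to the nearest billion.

$9,421 billion

Unemployment gap = 2.27 - 4.57 = -2.3 points, so output gap = -2.5 × (-2.3) = 5.75%.
Since Y = Y* × (1 + gap/100), Y* = 9963/1.0575 ≈ 9421 billion.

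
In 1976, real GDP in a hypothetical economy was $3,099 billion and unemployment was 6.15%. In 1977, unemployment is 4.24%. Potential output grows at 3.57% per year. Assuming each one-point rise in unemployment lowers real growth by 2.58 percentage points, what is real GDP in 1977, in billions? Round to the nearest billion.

Δu = 4.24 - 6.15 = -1.91 points.
Okun's law (growth form): g_Y = g_Y* - β × Δu = 3.57 - 2.58 × (-1.91) = 3.57 + 4.9278 = 8.4978%.
Real GDP in the next year = 3099 × (1 + 8.4978/100) = 3099 × 1.084978 ≈ 3362 billion.

$3,362 billion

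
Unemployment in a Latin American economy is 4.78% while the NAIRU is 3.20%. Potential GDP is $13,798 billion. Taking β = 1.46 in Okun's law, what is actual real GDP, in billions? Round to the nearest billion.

Unemployment gap = 4.78 - 3.2 = 1.58 points, so the output gap is -1.46 × 1.58 = -2.3068%.
Actual GDP = 13798 × (1 - 2.3068/100) = 13798 × 0.976932 ≈ 13480 billion.

$13,480 billion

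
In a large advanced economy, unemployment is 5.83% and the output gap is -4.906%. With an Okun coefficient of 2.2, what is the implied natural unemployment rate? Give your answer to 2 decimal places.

3.60%

From Okun's law, u - u* = -(output gap)/β = -(-4.906)/2.2 = 2.23 points.
So u* = 5.83 - 2.23 = 3.60%.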